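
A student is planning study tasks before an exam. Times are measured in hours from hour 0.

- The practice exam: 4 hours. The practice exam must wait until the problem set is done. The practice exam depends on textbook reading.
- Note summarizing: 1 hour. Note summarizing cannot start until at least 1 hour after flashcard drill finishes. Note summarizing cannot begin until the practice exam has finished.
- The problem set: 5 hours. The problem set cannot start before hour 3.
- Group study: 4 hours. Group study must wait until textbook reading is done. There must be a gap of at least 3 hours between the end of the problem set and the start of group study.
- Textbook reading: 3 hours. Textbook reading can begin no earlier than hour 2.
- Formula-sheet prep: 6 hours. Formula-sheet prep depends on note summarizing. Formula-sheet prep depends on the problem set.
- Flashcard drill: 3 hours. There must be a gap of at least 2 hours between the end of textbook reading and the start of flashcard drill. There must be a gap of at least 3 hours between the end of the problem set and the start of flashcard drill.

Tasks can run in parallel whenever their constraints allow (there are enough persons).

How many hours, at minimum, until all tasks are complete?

22

The problem set cannot begin until its own release at hour 3. It runs from hour 3 to 3 + 5 = hour 8.
Textbook reading waits on its own release at hour 2, so it starts at hour 2 and finishes at 2 + 3 = hour 5.
For group study: textbook reading (finishes hour 5); the problem set (finishes hour 8, plus 3-hour gap → hour 11). Taking the maximum gives a start of hour 11, and it finishes at 11 + 4 = hour 15.
For the practice exam: the problem set (finishes hour 8); textbook reading (finishes hour 5). Taking the maximum gives a start of hour 8, and it finishes at 8 + 4 = hour 12.
Flashcard drill needs all of textbook reading (finishes hour 5, plus 2-hour gap → hour 7); the problem set (finishes hour 8, plus 3-hour gap → hour 11). That puts its earliest start at hour 11; it finishes at 11 + 3 = hour 14.
Note summarizing cannot start until flashcard drill (finishes hour 14, plus 1-hour gap → hour 15); the practice exam (finishes hour 12). The controlling bound is hour 15, so note summarizing finishes at 15 + 1 = hour 16.
Formula-sheet prep has to wait for note summarizing (finishes hour 16); the problem set (finishes hour 8). The latest of these is hour 16, so formula-sheet prep runs hour 16 to 16 + 6 = hour 22.
All tasks are finished once the last one completes. Finish times: Textbook reading at 5, The problem set at 8, Flashcard drill at 14, The practice exam at 12, Group study at 15, Note summarizing at 16, Formula-sheet prep at 22. The latest is hour 22.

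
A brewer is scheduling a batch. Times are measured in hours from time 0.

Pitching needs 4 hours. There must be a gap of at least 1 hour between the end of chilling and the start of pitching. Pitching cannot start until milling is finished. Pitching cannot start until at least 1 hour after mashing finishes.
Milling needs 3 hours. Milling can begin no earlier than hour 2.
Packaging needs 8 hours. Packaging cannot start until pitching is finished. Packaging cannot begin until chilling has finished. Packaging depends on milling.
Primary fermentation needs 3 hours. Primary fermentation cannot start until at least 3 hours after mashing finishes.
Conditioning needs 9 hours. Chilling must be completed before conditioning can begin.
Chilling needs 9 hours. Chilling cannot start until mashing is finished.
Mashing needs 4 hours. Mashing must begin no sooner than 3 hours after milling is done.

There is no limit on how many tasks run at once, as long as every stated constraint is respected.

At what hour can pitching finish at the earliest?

26

Milling waits on its own release at hour 2, so it starts at hour 2 and finishes at 2 + 3 = hour 5.
Mashing waits on milling (finishes hour 5, plus 3-hour gap → hour 8), so it starts at hour 8 and finishes at 8 + 4 = hour 12.
Chilling waits on mashing (finishes hour 12), so it starts at hour 12 and finishes at 12 + 9 = hour 21.
Pitching needs all of chilling (finishes hour 21, plus 1-hour gap → hour 22); milling (finishes hour 5); mashing (finishes hour 12, plus 1-hour gap → hour 13). That puts its earliest start at hour 22; it finishes at 22 + 4 = hour 26.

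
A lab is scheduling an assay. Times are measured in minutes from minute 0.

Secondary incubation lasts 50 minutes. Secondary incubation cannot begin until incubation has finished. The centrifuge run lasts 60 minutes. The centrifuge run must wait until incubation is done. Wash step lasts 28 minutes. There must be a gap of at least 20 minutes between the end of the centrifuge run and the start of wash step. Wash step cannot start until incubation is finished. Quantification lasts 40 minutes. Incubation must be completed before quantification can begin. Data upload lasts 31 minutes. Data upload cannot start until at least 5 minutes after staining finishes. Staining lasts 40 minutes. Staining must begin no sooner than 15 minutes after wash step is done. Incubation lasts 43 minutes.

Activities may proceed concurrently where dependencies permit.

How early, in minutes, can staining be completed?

206

Incubation has no prerequisites, so it starts at minute 0 and finishes at minute 43.
After incubation (finishes minute 43), the centrifuge run can start at minute 43 and finishes at minute 103.
Wash step cannot start until the centrifuge run (finishes minute 103, plus 20-minute gap → minute 123); incubation (finishes minute 43). The controlling bound is minute 123, so wash step finishes at 123 + 28 = minute 151.
Staining cannot begin until wash step (finishes minute 151, plus 15-minute gap → minute 166). It runs from minute 166 to 166 + 40 = minute 206.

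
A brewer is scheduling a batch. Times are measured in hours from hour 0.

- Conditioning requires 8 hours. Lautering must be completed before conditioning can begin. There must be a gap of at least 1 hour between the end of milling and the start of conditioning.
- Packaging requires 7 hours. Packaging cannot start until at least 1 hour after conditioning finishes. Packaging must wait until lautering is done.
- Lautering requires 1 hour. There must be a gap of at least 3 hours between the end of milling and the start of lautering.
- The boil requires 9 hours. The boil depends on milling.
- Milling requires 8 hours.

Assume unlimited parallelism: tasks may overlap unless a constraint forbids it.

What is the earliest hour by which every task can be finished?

Milling can start immediately at hour 0; it finishes at hour 8.
After milling (finishes hour 8), the boil can start at hour 8 and finishes at hour 17.
Lautering cannot begin until milling (finishes hour 8, plus 3-hour gap → hour 11). It runs from hour 11 to 11 + 1 = hour 12.
Conditioning needs all of lautering (finishes hour 12); milling (finishes hour 8, plus 1-hour gap → hour 9). That puts its earliest start at hour 12; it finishes at 12 + 8 = hour 20.
Packaging cannot start until conditioning (finishes hour 20, plus 1-hour gap → hour 21); lautering (finishes hour 12). The controlling bound is hour 21, so packaging finishes at 21 + 7 = hour 28.
All tasks are finished once the last one completes. Finish times: Milling at 8, Lautering at 12, The boil at 17, Conditioning at 20, Packaging at 28. The latest is hour 28.

28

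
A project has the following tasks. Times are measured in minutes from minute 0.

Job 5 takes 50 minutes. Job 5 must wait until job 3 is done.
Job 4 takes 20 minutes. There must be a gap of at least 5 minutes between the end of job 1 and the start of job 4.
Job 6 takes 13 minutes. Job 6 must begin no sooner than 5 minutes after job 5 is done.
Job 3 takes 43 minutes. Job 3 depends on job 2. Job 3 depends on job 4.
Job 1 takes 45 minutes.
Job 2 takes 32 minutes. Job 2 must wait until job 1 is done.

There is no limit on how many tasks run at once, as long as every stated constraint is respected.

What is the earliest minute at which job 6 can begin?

175

Nothing blocks job 1, so it runs from minute 0 to minute 45.
After job 1 (finishes minute 45, plus 5-minute gap → minute 50), job 4 can start at minute 50 and finishes at minute 70.
Job 2 cannot begin until job 1 (finishes minute 45). It runs from minute 45 to 45 + 32 = minute 77.
For job 3: job 2 (finishes minute 77); job 4 (finishes minute 70). Taking the maximum gives a start of minute 77, and it finishes at 77 + 43 = minute 120.
Job 5 cannot begin until job 3 (finishes minute 120). It runs from minute 120 to 120 + 50 = minute 170.
Job 6 waits on job 5 (finishes minute 170, plus 5-minute gap → minute 175), so the earliest it can start is minute 175.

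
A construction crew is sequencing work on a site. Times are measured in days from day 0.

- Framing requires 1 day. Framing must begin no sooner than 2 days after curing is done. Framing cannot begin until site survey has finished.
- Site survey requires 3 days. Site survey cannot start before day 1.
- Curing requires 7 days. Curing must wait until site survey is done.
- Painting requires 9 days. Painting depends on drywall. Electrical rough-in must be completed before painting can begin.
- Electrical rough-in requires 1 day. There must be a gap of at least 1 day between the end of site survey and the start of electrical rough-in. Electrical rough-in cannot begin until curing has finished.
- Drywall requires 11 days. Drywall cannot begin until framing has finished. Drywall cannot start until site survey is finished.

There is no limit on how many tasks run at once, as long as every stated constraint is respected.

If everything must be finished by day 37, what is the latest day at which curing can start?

7

Painting has no dependents, so it just needs to finish by day 37. Starting by 37 − 9 = day 28 achieves that.
Since painting (must start by day 28) depends on it, drywall must finish by day 28. Backing off its 11-day duration gives a latest start of day 17.
Framing feeds into drywall (must start by day 17); so framing must finish by day 17 and therefore start by day 16.
Electrical rough-in must finish before painting (must start by day 28). With a 1-day duration, electrical rough-in must start by 28 − 1 = day 27.
Curing feeds framing (must start by day 16, minus 2-day gap → day 14); electrical rough-in (must start by day 27). Taking the minimum, curing must finish by day 14 and start by 14 − 7 = day 7.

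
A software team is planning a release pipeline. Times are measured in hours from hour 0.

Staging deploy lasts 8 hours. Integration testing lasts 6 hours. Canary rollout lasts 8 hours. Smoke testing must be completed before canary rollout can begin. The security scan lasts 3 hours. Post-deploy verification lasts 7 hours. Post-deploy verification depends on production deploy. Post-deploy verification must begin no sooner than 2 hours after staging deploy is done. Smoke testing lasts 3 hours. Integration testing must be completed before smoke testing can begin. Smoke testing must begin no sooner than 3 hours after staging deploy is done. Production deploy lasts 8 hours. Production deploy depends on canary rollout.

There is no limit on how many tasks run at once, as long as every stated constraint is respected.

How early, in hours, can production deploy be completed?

30

Staging deploy can start immediately at hour 0; it finishes at hour 8.
Integration testing can start immediately at hour 0; it finishes at hour 6.
Smoke testing has to wait for integration testing (finishes hour 6); staging deploy (finishes hour 8, plus 3-hour gap → hour 11). The latest of these is hour 11, so smoke testing runs hour 11 to 11 + 3 = hour 14.
After smoke testing (finishes hour 14), canary rollout can start at hour 14 and finishes at hour 22.
Production deploy cannot begin until canary rollout (finishes hour 22). It runs from hour 22 to 22 + 8 = hour 30.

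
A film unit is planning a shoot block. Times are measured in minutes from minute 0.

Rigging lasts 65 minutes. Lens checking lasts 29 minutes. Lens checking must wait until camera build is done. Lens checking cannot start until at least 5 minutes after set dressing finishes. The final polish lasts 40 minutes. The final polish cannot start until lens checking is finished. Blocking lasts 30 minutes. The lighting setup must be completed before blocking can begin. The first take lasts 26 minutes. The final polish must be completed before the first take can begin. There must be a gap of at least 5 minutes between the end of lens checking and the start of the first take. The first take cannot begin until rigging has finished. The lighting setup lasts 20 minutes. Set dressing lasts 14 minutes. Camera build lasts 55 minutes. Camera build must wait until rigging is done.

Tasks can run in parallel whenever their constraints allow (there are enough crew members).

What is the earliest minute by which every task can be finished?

Nothing blocks the lighting setup, so it runs from minute 0 to minute 20.
Blocking cannot begin until the lighting setup (finishes minute 20). It runs from minute 20 to 20 + 30 = minute 50.
Nothing blocks set dressing, so it runs from minute 0 to minute 14.
Nothing blocks rigging, so it runs from minute 0 to minute 65.
After rigging (finishes minute 65), camera build can start at minute 65 and finishes at minute 120.
Lens checking needs all of camera build (finishes minute 120); set dressing (finishes minute 14, plus 5-minute gap → minute 19). That puts its earliest start at minute 120; it finishes at 120 + 29 = minute 149.
The final polish cannot begin until lens checking (finishes minute 149). It runs from minute 149 to 149 + 40 = minute 189.
The first take needs all of the final polish (finishes minute 189); lens checking (finishes minute 149, plus 5-minute gap → minute 154); rigging (finishes minute 65). That puts its earliest start at minute 189; it finishes at 189 + 26 = minute 215.
All tasks are finished once the last one completes. Finish times: Rigging at 65, Set dressing at 14, The lighting setup at 20, Camera build at 120, Lens checking at 149, Blocking at 50, The final polish at 189, The first take at 215. The latest is minute 215.

215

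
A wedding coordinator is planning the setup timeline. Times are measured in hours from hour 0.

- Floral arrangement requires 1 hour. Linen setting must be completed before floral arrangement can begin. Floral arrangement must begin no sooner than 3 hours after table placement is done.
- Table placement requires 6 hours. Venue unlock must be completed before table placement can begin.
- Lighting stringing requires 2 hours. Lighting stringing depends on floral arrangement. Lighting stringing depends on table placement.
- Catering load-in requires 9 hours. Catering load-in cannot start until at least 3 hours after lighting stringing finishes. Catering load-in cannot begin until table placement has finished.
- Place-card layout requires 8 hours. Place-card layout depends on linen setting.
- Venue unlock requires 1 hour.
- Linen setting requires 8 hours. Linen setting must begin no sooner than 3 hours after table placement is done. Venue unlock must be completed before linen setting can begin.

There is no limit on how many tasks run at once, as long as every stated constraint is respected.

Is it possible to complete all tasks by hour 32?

Nothing blocks venue unlock, so it runs from hour 0 to hour 1.
Table placement waits on venue unlock (finishes hour 1), so it starts at hour 1 and finishes at 1 + 6 = hour 7.
Linen setting has to wait for table placement (finishes hour 7, plus 3-hour gap → hour 10); venue unlock (finishes hour 1). The latest of these is hour 10, so linen setting runs hour 10 to 10 + 8 = hour 18.
Place-card layout cannot begin until linen setting (finishes hour 18). It runs from hour 18 to 18 + 8 = hour 26.
Floral arrangement has to wait for linen setting (finishes hour 18); table placement (finishes hour 7, plus 3-hour gap → hour 10). The latest of these is hour 18, so floral arrangement runs hour 18 to 18 + 1 = hour 19.
Lighting stringing needs all of floral arrangement (finishes hour 19); table placement (finishes hour 7). That puts its earliest start at hour 19; it finishes at 19 + 2 = hour 21.
Catering load-in has to wait for lighting stringing (finishes hour 21, plus 3-hour gap → hour 24); table placement (finishes hour 7). The latest of these is hour 24, so catering load-in runs hour 24 to 24 + 9 = hour 33.
The earliest everything can be done is hour 33, which is after the deadline of 32, so it is not possible.

No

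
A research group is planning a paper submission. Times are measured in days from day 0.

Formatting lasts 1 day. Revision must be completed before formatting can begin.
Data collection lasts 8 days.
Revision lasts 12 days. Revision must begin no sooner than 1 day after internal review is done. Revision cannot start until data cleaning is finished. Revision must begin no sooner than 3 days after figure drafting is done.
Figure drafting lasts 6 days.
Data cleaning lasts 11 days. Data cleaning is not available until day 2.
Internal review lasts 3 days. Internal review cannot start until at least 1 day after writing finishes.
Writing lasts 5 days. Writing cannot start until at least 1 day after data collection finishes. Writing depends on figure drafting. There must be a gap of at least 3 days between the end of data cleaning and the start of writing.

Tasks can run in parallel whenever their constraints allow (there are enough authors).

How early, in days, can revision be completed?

38

Nothing blocks figure drafting, so it runs from day 0 to day 6.
Data cleaning cannot begin until its own release at day 2. It runs from day 2 to 2 + 11 = day 13.
Data collection has no prerequisites, so it starts at day 0 and finishes at day 8.
Writing cannot start until data collection (finishes day 8, plus 1-day gap → day 9); figure drafting (finishes day 6); data cleaning (finishes day 13, plus 3-day gap → day 16). The controlling bound is day 16, so writing finishes at 16 + 5 = day 21.
Internal review cannot begin until writing (finishes day 21, plus 1-day gap → day 22). It runs from day 22 to 22 + 3 = day 25.
For revision: internal review (finishes day 25, plus 1-day gap → day 26); data cleaning (finishes day 13); figure drafting (finishes day 6, plus 3-day gap → day 9). Taking the maximum gives a start of day 26, and it finishes at 26 + 12 = day 38.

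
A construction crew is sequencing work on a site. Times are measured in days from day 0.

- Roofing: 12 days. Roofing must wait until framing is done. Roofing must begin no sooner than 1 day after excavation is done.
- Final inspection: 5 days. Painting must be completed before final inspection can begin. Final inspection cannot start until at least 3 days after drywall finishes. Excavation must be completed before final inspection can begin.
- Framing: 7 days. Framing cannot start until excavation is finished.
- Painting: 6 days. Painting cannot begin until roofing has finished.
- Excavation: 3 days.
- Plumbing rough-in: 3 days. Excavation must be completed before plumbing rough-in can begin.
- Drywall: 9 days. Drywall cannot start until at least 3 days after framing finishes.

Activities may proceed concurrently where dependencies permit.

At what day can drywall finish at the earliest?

22

Excavation can start immediately at day 0; it finishes at day 3.
After excavation (finishes day 3), framing can start at day 3 and finishes at day 10.
Drywall cannot begin until framing (finishes day 10, plus 3-day gap → day 13). It runs from day 13 to 13 + 9 = day 22.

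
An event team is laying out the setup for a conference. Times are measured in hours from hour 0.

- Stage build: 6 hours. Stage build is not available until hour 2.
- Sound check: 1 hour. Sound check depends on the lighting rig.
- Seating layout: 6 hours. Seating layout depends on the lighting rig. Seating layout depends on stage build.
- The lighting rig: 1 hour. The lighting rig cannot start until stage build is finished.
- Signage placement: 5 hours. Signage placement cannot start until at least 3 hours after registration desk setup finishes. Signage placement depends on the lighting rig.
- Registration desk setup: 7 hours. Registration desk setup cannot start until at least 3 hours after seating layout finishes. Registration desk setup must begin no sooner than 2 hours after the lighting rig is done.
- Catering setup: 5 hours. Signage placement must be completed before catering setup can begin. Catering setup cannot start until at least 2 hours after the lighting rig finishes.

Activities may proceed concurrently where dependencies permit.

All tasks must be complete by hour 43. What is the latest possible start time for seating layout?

Nothing follows catering setup; the deadline of hour 43 is its only limit. It must start by 43 − 5 = hour 38.
Since catering setup (must start by hour 38) depends on it, signage placement must finish by hour 38. Backing off its 5-hour duration gives a latest start of hour 33.
Since signage placement (must start by hour 33, minus 3-hour gap → hour 30) depends on it, registration desk setup must finish by hour 30. Backing off its 7-hour duration gives a latest start of hour 23.
Seating layout must finish before registration desk setup (must start by hour 23, minus 3-hour gap → hour 20). With a 6-hour duration, seating layout must start by 20 − 6 = hour 14.

14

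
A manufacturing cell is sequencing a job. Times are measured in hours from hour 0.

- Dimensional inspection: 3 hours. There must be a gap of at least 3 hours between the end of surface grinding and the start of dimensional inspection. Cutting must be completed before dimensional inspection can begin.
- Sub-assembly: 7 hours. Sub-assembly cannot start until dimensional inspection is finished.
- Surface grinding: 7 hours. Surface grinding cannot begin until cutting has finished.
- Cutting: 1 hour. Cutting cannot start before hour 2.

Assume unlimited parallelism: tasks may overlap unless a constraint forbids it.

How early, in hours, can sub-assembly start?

16

After its own release at hour 2, cutting can start at hour 2 and finishes at hour 3.
Surface grinding waits on cutting (finishes hour 3), so it starts at hour 3 and finishes at 3 + 7 = hour 10.
Dimensional inspection needs all of surface grinding (finishes hour 10, plus 3-hour gap → hour 13); cutting (finishes hour 3). That puts its earliest start at hour 13; it finishes at 13 + 3 = hour 16.
Sub-assembly waits on dimensional inspection (finishes hour 16), so the earliest it can start is hour 16.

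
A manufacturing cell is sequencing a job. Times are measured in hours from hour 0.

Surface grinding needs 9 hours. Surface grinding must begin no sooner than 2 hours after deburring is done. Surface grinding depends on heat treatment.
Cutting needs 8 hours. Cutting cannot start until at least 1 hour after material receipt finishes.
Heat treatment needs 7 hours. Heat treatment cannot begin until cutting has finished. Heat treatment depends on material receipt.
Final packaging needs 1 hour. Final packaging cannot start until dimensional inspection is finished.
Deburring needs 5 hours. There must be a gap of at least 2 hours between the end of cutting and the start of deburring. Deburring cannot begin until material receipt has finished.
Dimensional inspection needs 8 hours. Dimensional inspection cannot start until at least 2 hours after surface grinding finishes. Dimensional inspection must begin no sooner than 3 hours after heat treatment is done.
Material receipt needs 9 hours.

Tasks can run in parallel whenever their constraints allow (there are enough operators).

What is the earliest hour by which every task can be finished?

Nothing blocks material receipt, so it runs from hour 0 to hour 9.
Cutting cannot begin until material receipt (finishes hour 9, plus 1-hour gap → hour 10). It runs from hour 10 to 10 + 8 = hour 18.
Heat treatment needs all of cutting (finishes hour 18); material receipt (finishes hour 9). That puts its earliest start at hour 18; it finishes at 18 + 7 = hour 25.
Deburring needs all of cutting (finishes hour 18, plus 2-hour gap → hour 20); material receipt (finishes hour 9). That puts its earliest start at hour 20; it finishes at 20 + 5 = hour 25.
For surface grinding: deburring (finishes hour 25, plus 2-hour gap → hour 27); heat treatment (finishes hour 25). Taking the maximum gives a start of hour 27, and it finishes at 27 + 9 = hour 36.
Dimensional inspection needs all of surface grinding (finishes hour 36, plus 2-hour gap → hour 38); heat treatment (finishes hour 25, plus 3-hour gap → hour 28). That puts its earliest start at hour 38; it finishes at 38 + 8 = hour 46.
Final packaging waits on dimensional inspection (finishes hour 46), so it starts at hour 46 and finishes at 46 + 1 = hour 47.
All tasks are finished once the last one completes. Finish times: Material receipt at 9, Cutting at 18, Deburring at 25, Heat treatment at 25, Surface grinding at 36, Dimensional inspection at 46, Final packaging at 47. The latest is hour 47.

47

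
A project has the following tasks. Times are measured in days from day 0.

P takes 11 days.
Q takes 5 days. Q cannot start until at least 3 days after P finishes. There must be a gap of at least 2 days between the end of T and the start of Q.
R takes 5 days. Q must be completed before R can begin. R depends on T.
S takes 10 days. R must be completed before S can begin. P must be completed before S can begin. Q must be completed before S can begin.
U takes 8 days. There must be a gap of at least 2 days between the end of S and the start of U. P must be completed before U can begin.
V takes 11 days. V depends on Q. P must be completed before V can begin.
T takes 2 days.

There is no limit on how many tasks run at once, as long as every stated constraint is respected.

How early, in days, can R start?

19

T has no prerequisites, so it starts at day 0 and finishes at day 2.
Nothing blocks P, so it runs from day 0 to day 11.
Q needs all of P (finishes day 11, plus 3-day gap → day 14); T (finishes day 2, plus 2-day gap → day 4). That puts its earliest start at day 14; it finishes at 14 + 5 = day 19.
R waits on Q (finishes day 19); T (finishes day 2). The latest of these is day 19, which is the earliest R can start.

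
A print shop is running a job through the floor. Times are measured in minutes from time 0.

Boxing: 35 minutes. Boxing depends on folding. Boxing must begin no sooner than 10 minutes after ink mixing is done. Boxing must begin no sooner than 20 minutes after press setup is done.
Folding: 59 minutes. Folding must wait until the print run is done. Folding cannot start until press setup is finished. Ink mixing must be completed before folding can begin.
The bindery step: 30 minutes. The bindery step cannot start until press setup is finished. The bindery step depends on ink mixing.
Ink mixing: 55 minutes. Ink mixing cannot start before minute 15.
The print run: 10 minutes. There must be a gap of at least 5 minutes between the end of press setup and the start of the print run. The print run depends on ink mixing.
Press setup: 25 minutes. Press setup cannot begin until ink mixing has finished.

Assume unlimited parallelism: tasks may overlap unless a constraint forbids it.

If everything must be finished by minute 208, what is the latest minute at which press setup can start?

74

Boxing has no dependents, so it just needs to finish by minute 208. Starting by 208 − 35 = minute 173 achieves that.
Folding has to be done before boxing (must start by minute 173). That means finishing by minute 173, i.e. starting by 173 − 59 = minute 114.
The print run has to be done before folding (must start by minute 114). That means finishing by minute 114, i.e. starting by 114 − 10 = minute 104.
The bindery step has no dependents, so it just needs to finish by minute 208. Starting by 208 − 30 = minute 178 achieves that.
Press setup feeds the print run (must start by minute 104, minus 5-minute gap → minute 99); folding (must start by minute 114); the bindery step (must start by minute 178); boxing (must start by minute 173, minus 20-minute gap → minute 153). Taking the minimum, press setup must finish by minute 99 and start by 99 − 25 = minute 74.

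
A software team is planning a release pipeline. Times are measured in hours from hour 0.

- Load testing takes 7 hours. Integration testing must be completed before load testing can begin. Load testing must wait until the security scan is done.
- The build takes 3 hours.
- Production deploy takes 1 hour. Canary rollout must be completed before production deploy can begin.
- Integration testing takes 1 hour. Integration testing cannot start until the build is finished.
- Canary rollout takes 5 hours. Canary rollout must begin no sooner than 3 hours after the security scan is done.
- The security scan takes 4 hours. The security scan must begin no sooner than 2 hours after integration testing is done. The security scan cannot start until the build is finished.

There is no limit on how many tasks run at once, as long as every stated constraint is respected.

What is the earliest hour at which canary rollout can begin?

The build has no prerequisites, so it starts at hour 0 and finishes at hour 3.
Integration testing cannot begin until the build (finishes hour 3). It runs from hour 3 to 3 + 1 = hour 4.
For the security scan: integration testing (finishes hour 4, plus 2-hour gap → hour 6); the build (finishes hour 3). Taking the maximum gives a start of hour 6, and it finishes at 6 + 4 = hour 10.
Canary rollout waits on the security scan (finishes hour 10, plus 3-hour gap → hour 13), so the earliest it can start is hour 13.

13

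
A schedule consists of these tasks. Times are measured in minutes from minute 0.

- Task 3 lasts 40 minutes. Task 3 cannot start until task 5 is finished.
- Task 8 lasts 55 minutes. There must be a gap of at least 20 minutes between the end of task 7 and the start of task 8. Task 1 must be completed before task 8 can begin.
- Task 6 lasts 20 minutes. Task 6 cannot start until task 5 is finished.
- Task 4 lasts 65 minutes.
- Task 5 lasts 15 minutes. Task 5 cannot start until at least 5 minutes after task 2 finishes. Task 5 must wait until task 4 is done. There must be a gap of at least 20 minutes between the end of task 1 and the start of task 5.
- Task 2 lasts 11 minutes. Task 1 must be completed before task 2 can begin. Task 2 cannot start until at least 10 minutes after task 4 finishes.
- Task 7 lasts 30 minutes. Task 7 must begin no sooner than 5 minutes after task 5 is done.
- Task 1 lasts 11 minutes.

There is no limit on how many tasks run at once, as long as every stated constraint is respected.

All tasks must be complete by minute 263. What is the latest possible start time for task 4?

47

To finish by minute 263, task 3 (duration 40) must start no later than minute 223.
Task 6 has no dependents, so it just needs to finish by minute 263. Starting by 263 − 20 = minute 243 achieves that.
To finish by minute 263, task 8 (duration 55) must start no later than minute 208.
Task 7 feeds into task 8 (must start by minute 208, minus 20-minute gap → minute 188); so task 7 must finish by minute 188 and therefore start by minute 158.
Task 5 must finish in time for task 3 (must start by minute 223); task 6 (must start by minute 243); task 7 (must start by minute 158, minus 5-minute gap → minute 153). The tightest is minute 153, so task 5 must start by 153 − 15 = minute 138.
Since task 5 (must start by minute 138, minus 5-minute gap → minute 133) depends on it, task 2 must finish by minute 133. Backing off its 11-minute duration gives a latest start of minute 122.
Task 4 must finish in time for task 2 (must start by minute 122, minus 10-minute gap → minute 112); task 5 (must start by minute 138). The tightest is minute 112, so task 4 must start by 112 − 65 = minute 47.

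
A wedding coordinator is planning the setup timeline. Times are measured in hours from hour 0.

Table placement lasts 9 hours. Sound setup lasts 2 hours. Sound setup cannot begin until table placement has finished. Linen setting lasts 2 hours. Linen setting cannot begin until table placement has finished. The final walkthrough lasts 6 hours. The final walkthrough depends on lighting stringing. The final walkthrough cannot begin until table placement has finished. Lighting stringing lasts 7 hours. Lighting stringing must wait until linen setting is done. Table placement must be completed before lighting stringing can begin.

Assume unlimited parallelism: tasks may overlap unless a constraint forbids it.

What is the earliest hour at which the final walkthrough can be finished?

Table placement has no prerequisites, so it starts at hour 0 and finishes at hour 9.
Linen setting cannot begin until table placement (finishes hour 9). It runs from hour 9 to 9 + 2 = hour 11.
Lighting stringing has to wait for linen setting (finishes hour 11); table placement (finishes hour 9). The latest of these is hour 11, so lighting stringing runs hour 11 to 11 + 7 = hour 18.
The final walkthrough has to wait for lighting stringing (finishes hour 18); table placement (finishes hour 9). The latest of these is hour 18, so the final walkthrough runs hour 18 to 18 + 6 = hour 24.

24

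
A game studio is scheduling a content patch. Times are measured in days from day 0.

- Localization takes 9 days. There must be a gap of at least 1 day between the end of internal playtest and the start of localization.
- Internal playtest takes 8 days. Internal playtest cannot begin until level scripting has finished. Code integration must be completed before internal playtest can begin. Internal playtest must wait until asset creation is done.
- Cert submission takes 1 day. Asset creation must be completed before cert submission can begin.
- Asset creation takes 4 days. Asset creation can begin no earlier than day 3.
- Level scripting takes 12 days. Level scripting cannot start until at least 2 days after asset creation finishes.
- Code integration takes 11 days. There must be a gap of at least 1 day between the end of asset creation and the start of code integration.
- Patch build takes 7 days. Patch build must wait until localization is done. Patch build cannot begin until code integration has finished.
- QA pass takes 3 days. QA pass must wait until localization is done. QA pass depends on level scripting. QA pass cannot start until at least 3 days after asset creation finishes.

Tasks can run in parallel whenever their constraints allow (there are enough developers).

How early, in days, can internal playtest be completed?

Asset creation cannot begin until its own release at day 3. It runs from day 3 to 3 + 4 = day 7.
Code integration cannot begin until asset creation (finishes day 7, plus 1-day gap → day 8). It runs from day 8 to 8 + 11 = day 19.
Level scripting cannot begin until asset creation (finishes day 7, plus 2-day gap → day 9). It runs from day 9 to 9 + 12 = day 21.
Internal playtest needs all of level scripting (finishes day 21); code integration (finishes day 19); asset creation (finishes day 7). That puts its earliest start at day 21; it finishes at 21 + 8 = day 29.

29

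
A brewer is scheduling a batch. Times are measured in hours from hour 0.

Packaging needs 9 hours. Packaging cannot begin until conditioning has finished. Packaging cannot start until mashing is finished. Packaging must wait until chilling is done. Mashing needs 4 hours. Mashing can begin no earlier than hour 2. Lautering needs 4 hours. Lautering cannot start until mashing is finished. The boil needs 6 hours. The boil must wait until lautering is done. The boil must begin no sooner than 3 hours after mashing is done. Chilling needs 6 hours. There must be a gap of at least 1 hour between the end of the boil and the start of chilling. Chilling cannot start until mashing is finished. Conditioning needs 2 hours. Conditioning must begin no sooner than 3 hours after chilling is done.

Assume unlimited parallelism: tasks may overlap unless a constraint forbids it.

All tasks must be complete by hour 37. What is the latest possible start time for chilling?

Packaging must finish by hour 37; it takes 9 hours, so it must start by 37 − 9 = hour 28.
Conditioning has to be done before packaging (must start by hour 28). That means finishing by hour 28, i.e. starting by 28 − 2 = hour 26.
Chilling has several dependents: conditioning (must start by hour 26, minus 3-hour gap → hour 23); packaging (must start by hour 28). The earliest of those limits is hour 23, so chilling must start by 23 − 6 = hour 17.

17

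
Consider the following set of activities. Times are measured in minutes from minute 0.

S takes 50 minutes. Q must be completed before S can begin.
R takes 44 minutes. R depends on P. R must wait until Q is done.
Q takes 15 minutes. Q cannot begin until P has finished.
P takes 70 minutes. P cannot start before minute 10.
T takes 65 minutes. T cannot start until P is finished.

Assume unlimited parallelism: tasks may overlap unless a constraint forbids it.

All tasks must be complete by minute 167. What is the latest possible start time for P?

32

R has no dependents, so it just needs to finish by minute 167. Starting by 167 − 44 = minute 123 achieves that.
Nothing follows S; the deadline of minute 167 is its only limit. It must start by 167 − 50 = minute 117.
For Q: R (must start by minute 123); S (must start by minute 117). The most restrictive is minute 117; with a 15-minute duration, Q must start by minute 102.
To finish by minute 167, T (duration 65) must start no later than minute 102.
P has several dependents: Q (must start by minute 102); R (must start by minute 123); T (must start by minute 102). The earliest of those limits is minute 102, so P must start by 102 − 70 = minute 32.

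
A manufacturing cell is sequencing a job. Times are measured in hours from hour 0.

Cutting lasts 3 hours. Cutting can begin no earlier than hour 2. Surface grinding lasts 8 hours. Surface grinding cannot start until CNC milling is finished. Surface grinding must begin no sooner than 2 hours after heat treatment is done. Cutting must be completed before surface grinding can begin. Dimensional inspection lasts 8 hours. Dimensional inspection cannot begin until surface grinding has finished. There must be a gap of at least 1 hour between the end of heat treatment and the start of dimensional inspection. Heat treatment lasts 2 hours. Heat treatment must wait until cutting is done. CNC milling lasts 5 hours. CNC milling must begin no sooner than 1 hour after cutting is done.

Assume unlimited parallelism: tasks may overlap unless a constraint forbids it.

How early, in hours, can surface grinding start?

After its own release at hour 2, cutting can start at hour 2 and finishes at hour 5.
After cutting (finishes hour 5), heat treatment can start at hour 5 and finishes at hour 7.
CNC milling waits on cutting (finishes hour 5, plus 1-hour gap → hour 6), so it starts at hour 6 and finishes at 6 + 5 = hour 11.
Surface grinding waits on CNC milling (finishes hour 11); heat treatment (finishes hour 7, plus 2-hour gap → hour 9); cutting (finishes hour 5). The latest of these is hour 11, which is the earliest surface grinding can start.

11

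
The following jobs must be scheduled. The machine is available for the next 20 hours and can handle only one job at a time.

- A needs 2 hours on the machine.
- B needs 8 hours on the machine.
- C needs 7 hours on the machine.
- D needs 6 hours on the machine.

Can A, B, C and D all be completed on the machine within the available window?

No

Running back to back, the jobs need 2 + 8 + 7 + 6 = 23 hours on the machine.
Since 23 > 20, they cannot all fit.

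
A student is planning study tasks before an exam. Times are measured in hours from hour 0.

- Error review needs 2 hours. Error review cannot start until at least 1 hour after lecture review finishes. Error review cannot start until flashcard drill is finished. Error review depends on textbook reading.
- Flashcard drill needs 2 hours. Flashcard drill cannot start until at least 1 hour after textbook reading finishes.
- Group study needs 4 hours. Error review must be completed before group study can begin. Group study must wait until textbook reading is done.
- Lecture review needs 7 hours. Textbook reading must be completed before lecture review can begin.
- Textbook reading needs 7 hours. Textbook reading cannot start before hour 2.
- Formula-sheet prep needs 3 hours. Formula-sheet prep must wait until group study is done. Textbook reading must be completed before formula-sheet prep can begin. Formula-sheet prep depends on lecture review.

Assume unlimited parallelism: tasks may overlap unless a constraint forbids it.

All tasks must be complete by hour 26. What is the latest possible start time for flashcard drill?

15

To finish by hour 26, formula-sheet prep (duration 3) must start no later than hour 23.
Group study has to be done before formula-sheet prep (must start by hour 23). That means finishing by hour 23, i.e. starting by 23 − 4 = hour 19.
Since group study (must start by hour 19) depends on it, error review must finish by hour 19. Backing off its 2-hour duration gives a latest start of hour 17.
Flashcard drill feeds into error review (must start by hour 17); so flashcard drill must finish by hour 17 and therefore start by hour 15.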